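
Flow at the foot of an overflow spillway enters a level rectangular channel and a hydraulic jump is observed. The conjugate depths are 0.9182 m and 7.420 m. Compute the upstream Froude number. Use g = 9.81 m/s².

For a rectangular channel the momentum equation gives q² = ½·g·y₁·y₂·(y₁ + y₂) = ½×9.81×0.9182×7.420×8.338 = 278.6.
q = √278.6 = 16.69 m²/s.
V₁ = q/y₁ = 18.18 m/s; Fr₁ = V₁/√(g·y₁) = 6.057.

Fr₁ = 6.057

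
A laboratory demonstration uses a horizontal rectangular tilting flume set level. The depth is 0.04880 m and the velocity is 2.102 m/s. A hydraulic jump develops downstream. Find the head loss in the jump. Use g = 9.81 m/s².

ΔE = 0.07193 m

Fr₁ = V₁/√(g·y₁) = 2.102/√(9.81×0.04880) = 3.038.
By Bélanger, y₂/y₁ = ½[√(1 + 8Fr₁²) − 1] = ½[√74.836 − 1] = 3.825.
y₂ = 3.825 × 0.04880 = 0.1867 m.
Head loss: ΔE = (y₂ − y₁)³/(4y₁y₂) = (0.1867 − 0.04880)³/(4×0.04880×0.1867) = 0.002621/0.03644 = 0.07193 m.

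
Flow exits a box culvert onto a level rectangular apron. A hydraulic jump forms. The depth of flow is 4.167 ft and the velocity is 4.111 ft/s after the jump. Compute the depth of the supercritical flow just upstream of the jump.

y₁ = 0.8686 ft

Fr₂ = V₂/√(g·y₂) = 4.111/√(32.2×4.167) = 0.3549.
Applying the sequent-depth relation in reverse, y₁/y₂ = ½[√(1 + 8Fr₂²) − 1] = ½[√2.0076 − 1] = 0.2085.
y₁ = 0.2085 × 4.167 = 0.8686 ft.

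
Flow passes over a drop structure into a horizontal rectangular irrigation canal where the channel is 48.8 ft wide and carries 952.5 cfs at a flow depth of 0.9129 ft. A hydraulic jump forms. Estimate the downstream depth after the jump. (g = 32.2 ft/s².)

y₂ = 4.655 ft

q = Q/b = 952.5/48.8 = 19.52 ft²/s; V₁ = q/y₁ = 21.38 ft/s. Fr₁ = V₁/√(g·y₁) = 3.944.
From the momentum equation for a rectangular channel, y₂/y₁ = ½[√(1 + 8Fr₁²) − 1] = ½[√125.41 − 1] = 5.099.
y₂ = 5.099 × 0.9129 = 4.655 ft.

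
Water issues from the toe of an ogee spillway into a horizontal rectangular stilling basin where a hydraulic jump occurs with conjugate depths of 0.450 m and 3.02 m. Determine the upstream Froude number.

For a rectangular channel the momentum equation gives q² = ½·g·y₁·y₂·(y₁ + y₂) = ½×9.81×0.450×3.02×3.47 = 23.1.
q = √23.1 = 4.81 m²/s.
V₁ = q/y₁ = 10.7 m/s; Fr₁ = V₁/√(g·y₁) = 5.09.

Fr₁ = 5.09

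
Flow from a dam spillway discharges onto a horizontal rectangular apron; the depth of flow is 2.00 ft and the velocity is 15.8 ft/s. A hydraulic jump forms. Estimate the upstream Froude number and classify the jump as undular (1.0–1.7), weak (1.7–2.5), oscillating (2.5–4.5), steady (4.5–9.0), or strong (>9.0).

Fr₁ = 1.97; weak jump

Fr₁ = V₁/√(g·y₁) = 15.8/√(32.2×2.00) = 1.97.
Fr₁ = 1.97 lies in the weak range.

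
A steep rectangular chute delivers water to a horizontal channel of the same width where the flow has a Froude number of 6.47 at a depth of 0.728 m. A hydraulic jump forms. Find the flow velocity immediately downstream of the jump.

V₂ = 2.00 m/s

Fr₁ = 6.47 (given).
From the momentum equation for a rectangular channel, y₂/y₁ = ½[√(1 + 8Fr₁²) − 1] = ½[√335.9 − 1] = 8.66.
y₂ = 8.66 × 0.728 = 6.31 m.
V₁ = Fr₁·√(g·y₁) = 6.47×√(9.81×0.728) = 17.3 m/s; q = V₁·y₁ = 12.6 m²/s.
V₂ = q/y₂ = 12.6/6.31 = 2.00 m/s.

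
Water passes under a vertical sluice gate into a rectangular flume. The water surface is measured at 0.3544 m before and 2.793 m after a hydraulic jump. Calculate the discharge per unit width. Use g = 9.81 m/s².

For a rectangular channel the momentum equation gives q² = ½·g·y₁·y₂·(y₁ + y₂) = ½×9.81×0.3544×2.793×3.147 = 15.28.
q = √15.28 = 3.909 m²/s.

q = 3.909 m²/s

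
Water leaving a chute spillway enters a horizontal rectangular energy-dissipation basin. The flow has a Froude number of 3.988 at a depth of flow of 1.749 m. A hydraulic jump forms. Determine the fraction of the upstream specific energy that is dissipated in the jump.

ΔE/E₁ = 0.390 (39.0%)

Fr₁ = 3.988 (given).
By Bélanger, y₂/y₁ = ½[√(1 + 8Fr₁²) − 1] = ½[√128.23 − 1] = 5.162.
y₂ = 5.162 × 1.749 = 9.028 m.
E₁ = y₁(1 + Fr₁²/2) = 1.749×(1 + 3.988²/2) = 15.66 m. ΔE = (y₂ − y₁)³/(4y₁y₂) = 6.107 m. ΔE/E₁ = 6.107/15.66 = 0.390.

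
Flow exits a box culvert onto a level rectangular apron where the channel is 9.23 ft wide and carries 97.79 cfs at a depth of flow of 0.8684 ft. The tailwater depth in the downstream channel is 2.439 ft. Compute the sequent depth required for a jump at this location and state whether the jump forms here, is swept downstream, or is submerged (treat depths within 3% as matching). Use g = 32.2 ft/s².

q = Q/b = 97.79/9.23 = 10.59 ft²/s; V₁ = q/y₁ = 12.20 ft/s. Fr₁ = V₁/√(g·y₁) = 2.307.
By Bélanger, y₂/y₁ = ½[√(1 + 8Fr₁²) − 1] = ½[√43.585 − 1] = 2.801.
y₂ = 2.801 × 0.8684 = 2.432 ft.
Tailwater y_tw = 2.439 ft: y_tw ≈ y₂, so the jump forms here.

y₂ = 2.432 ft; the jump forms here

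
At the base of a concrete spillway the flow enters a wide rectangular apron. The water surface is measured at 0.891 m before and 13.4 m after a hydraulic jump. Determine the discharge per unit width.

For a rectangular channel the momentum equation gives q² = ½·g·y₁·y₂·(y₁ + y₂) = ½×9.81×0.891×13.4×14.3 = 837.
q = √837 = 28.9 m²/s.

q = 28.9 m²/s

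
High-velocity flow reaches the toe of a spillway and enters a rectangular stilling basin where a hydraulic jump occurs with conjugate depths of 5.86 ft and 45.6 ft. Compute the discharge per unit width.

For a rectangular channel the momentum equation gives q² = ½·g·y₁·y₂·(y₁ + y₂) = ½×32.2×5.86×45.6×51.5 = 221390.
q = √221390 = 471 ft²/s.

q = 471 ft²/s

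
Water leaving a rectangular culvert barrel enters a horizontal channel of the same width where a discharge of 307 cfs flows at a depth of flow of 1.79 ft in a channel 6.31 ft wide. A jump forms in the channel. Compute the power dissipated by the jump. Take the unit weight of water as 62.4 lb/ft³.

q = Q/b = 307/6.31 = 48.7 ft²/s; V₁ = q/y₁ = 27.2 ft/s. Fr₁ = V₁/√(g·y₁) = 3.58.
Bélanger equation: y₂/y₁ = ½[√(1 + 8Fr₁²) − 1] = ½[√103.5 − 1] = 4.59.
y₂ = 4.59 × 1.79 = 8.21 ft.
Head loss: ΔE = (y₂ − y₁)³/(4y₁y₂) = (8.21 − 1.79)³/(4×1.79×8.21) = 265/58.8 = 4.50 ft.
P = γ·Q·ΔE/550 = 62.4 × 307 × 4.50 / 550 = 157 hp.

P = 157 hp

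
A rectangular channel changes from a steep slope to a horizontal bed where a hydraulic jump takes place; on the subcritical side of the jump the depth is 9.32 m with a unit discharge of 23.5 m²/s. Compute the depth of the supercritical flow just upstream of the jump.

y₁ = 1.15 m

V₂ = q/y₂ = 23.5/9.32 = 2.52 m/s; Fr₂ = V₂/√(g·y₂) = 0.264.
From the momentum equation (using Fr₂), y₁/y₂ = ½[√(1 + 8Fr₂²) − 1] = ½[√1.556 − 1] = 0.124.
y₁ = 0.124 × 9.32 = 1.15 m.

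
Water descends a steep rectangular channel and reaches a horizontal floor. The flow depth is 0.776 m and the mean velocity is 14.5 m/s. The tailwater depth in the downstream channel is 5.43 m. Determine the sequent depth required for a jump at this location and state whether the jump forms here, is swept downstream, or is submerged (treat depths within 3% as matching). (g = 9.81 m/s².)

y₂ = 5.39 m; the jump forms here

Fr₁ = V₁/√(g·y₁) = 14.5/√(9.81×0.776) = 5.26.
Bélanger equation: y₂/y₁ = ½[√(1 + 8Fr₁²) − 1] = ½[√222.0 − 1] = 6.95.
y₂ = 6.95 × 0.776 = 5.39 m.
Tailwater y_tw = 5.43 m: y_tw ≈ y₂, so the jump forms here.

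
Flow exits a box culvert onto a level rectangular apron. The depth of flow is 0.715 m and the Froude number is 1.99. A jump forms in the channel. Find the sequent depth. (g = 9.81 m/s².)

y₂ = 1.69 m

Fr₁ = 1.99 (given).
Sequent-depth ratio: y₂/y₁ = ½[√(1 + 8Fr₁²) − 1] = ½[√32.68 − 1] = 2.36.
y₂ = 2.36 × 0.715 = 1.69 m.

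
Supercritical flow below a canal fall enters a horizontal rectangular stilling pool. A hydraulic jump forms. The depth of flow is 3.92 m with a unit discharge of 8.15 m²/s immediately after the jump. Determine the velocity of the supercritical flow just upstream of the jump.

V₂ = q/y₂ = 8.15/3.92 = 2.08 m/s; Fr₂ = V₂/√(g·y₂) = 0.335.
The Bélanger relation is symmetric: y₁/y₂ = ½[√(1 + 8Fr₂²) − 1] = ½[√1.899 − 1] = 0.189.
y₁ = 0.189 × 3.92 = 0.741 m.
V₁ = q/y₁ = 8.15/0.741 = 11.0 m/s.

V₁ = 11.0 m/s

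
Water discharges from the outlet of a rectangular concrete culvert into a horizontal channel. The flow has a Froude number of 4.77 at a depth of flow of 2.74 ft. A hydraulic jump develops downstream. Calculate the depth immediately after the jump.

y₂ = 17.2 ft

Fr₁ = 4.77 (given).
From the momentum equation for a rectangular channel, y₂/y₁ = ½[√(1 + 8Fr₁²) − 1] = ½[√183.0 − 1] = 6.26.
y₂ = 6.26 × 2.74 = 17.2 ft.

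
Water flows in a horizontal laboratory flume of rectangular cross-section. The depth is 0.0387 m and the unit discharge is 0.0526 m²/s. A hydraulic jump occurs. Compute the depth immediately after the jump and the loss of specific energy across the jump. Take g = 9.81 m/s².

V₁ = q/y₁ = 0.0526/0.0387 = 1.36 m/s. Fr₁ = V₁/√(g·y₁) = 1.36/√(9.81×0.0387) = 2.21.
By Bélanger, y₂/y₁ = ½[√(1 + 8Fr₁²) − 1] = ½[√39.93 − 1] = 2.66.
y₂ = 2.66 × 0.0387 = 0.103 m.
V₂ = q/y₂ = 0.0526/0.103 = 0.511 m/s. E₁ = y₁ + V₁²/2g = 0.133 m; E₂ = y₂ + V₂²/2g = 0.116 m. ΔE = E₁ − E₂ = 0.0166 m.

y₂ = 0.103 m; ΔE = 0.0166 m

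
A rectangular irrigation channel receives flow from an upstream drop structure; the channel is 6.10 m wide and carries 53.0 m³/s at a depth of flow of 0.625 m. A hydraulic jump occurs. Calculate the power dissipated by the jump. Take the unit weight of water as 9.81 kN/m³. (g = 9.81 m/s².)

P = 2931 kW

q = Q/b = 53.0/6.10 = 8.69 m²/s; V₁ = q/y₁ = 13.9 m/s. Fr₁ = V₁/√(g·y₁) = 5.61.
From the momentum equation for a rectangular channel, y₂/y₁ = ½[√(1 + 8Fr₁²) − 1] = ½[√253.2 − 1] = 7.46.
y₂ = 7.46 × 0.625 = 4.66 m.
Head loss: ΔE = (y₂ − y₁)³/(4y₁y₂) = (4.66 − 0.625)³/(4×0.625×4.66) = 65.7/11.6 = 5.64 m.
P = γ·Q·ΔE = 9.81 × 53.0 × 5.64 = 2931 kW.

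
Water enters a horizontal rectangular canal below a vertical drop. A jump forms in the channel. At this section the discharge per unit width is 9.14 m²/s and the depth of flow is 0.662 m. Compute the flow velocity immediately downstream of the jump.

V₁ = q/y₁ = 9.14/0.662 = 13.8 m/s. Fr₁ = V₁/√(g·y₁) = 13.8/√(9.81×0.662) = 5.42.
Conjugate-depth relation: y₂/y₁ = ½[√(1 + 8Fr₁²) − 1] = ½[√235.8 − 1] = 7.18.
y₂ = 7.18 × 0.662 = 4.75 m.
V₂ = q/y₂ = 9.14/4.75 = 1.92 m/s.

V₂ = 1.92 m/s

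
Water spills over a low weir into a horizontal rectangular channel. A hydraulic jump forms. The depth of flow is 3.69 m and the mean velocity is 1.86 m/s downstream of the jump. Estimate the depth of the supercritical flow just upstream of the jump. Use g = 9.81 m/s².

y₁ = 0.606 m

Fr₂ = V₂/√(g·y₂) = 1.86/√(9.81×3.69) = 0.309.
Applying the sequent-depth relation in reverse, y₁/y₂ = ½[√(1 + 8Fr₂²) − 1] = ½[√1.765 − 1] = 0.164.
y₁ = 0.164 × 3.69 = 0.606 m.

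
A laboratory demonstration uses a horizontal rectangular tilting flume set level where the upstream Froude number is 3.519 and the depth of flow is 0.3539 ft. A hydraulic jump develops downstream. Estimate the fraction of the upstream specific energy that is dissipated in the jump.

ΔE/E₁ = 0.332 (33.2%)

Fr₁ = 3.519 (given).
From the momentum equation for a rectangular channel, y₂/y₁ = ½[√(1 + 8Fr₁²) − 1] = ½[√100.07 − 1] = 4.502.
y₂ = 4.502 × 0.3539 = 1.593 ft.
E₁ = y₁(1 + Fr₁²/2) = 0.3539×(1 + 3.519²/2) = 2.545 ft. ΔE = (y₂ − y₁)³/(4y₁y₂) = 0.8439 ft. ΔE/E₁ = 0.8439/2.545 = 0.332.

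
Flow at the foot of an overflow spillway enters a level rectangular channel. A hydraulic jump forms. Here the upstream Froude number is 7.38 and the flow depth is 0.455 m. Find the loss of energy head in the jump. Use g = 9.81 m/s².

ΔE = 8.19 m

Fr₁ = 7.38 (given).
By Bélanger, y₂/y₁ = ½[√(1 + 8Fr₁²) − 1] = ½[√436.7 − 1] = 9.95.
y₂ = 9.95 × 0.455 = 4.53 m.
Head loss: ΔE = (y₂ − y₁)³/(4y₁y₂) = (4.53 − 0.455)³/(4×0.455×4.53) = 67.5/8.24 = 8.19 m.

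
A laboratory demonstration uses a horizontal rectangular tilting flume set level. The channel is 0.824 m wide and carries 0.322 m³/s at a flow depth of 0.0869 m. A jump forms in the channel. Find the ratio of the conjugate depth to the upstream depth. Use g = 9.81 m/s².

q = Q/b = 0.322/0.824 = 0.391 m²/s; V₁ = q/y₁ = 4.50 m/s. Fr₁ = V₁/√(g·y₁) = 4.87.
From the momentum equation for a rectangular channel, y₂/y₁ = ½[√(1 + 8Fr₁²) − 1] = ½[√190.8 − 1] = 6.41.

y₂/y₁ = 6.41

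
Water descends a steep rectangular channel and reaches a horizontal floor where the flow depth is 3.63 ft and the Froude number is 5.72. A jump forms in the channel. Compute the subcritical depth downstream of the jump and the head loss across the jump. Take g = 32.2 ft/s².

y₂ = 27.6 ft; ΔE = 34.4 ft

Fr₁ = 5.72 (given).
Sequent-depth ratio: y₂/y₁ = ½[√(1 + 8Fr₁²) − 1] = ½[√262.7 − 1] = 7.60.
y₂ = 7.60 × 3.63 = 27.6 ft.
V₁ = Fr₁·√(g·y₁) = 5.72×√(32.2×3.63) = 61.8 ft/s; q = V₁·y₁ = 224 ft²/s. V₂ = q/y₂ = 224/27.6 = 8.13 ft/s. E₁ = y₁ + V₁²/2g = 63.0 ft; E₂ = y₂ + V₂²/2g = 28.6 ft. ΔE = E₁ − E₂ = 34.4 ft.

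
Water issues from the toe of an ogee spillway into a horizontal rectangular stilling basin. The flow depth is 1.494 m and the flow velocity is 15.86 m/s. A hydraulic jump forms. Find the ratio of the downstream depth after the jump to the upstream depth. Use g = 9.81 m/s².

Fr₁ = V₁/√(g·y₁) = 15.86/√(9.81×1.494) = 4.143.
Bélanger equation: y₂/y₁ = ½[√(1 + 8Fr₁²) − 1] = ½[√138.30 − 1] = 5.380.

y₂/y₁ = 5.380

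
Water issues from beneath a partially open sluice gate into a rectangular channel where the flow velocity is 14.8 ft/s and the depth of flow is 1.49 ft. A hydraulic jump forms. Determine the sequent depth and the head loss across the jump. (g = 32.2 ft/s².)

y₂ = 3.82 ft; ΔE = 0.555 ft

Fr₁ = V₁/√(g·y₁) = 14.8/√(32.2×1.49) = 2.14.
From the momentum equation for a rectangular channel, y₂/y₁ = ½[√(1 + 8Fr₁²) − 1] = ½[√37.52 − 1] = 2.56.
y₂ = 2.56 × 1.49 = 3.82 ft.
q = V₁·y₁ = 14.8 × 1.49 = 22.1 ft²/s. V₂ = q/y₂ = 22.1/3.82 = 5.77 ft/s. E₁ = y₁ + V₁²/2g = 4.89 ft; E₂ = y₂ + V₂²/2g = 4.34 ft. ΔE = E₁ − E₂ = 0.555 ft.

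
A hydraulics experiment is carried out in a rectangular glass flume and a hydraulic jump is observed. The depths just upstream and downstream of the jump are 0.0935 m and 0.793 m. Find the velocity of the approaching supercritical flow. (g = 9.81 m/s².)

For a rectangular channel the momentum equation gives q² = ½·g·y₁·y₂·(y₁ + y₂) = ½×9.81×0.0935×0.793×0.887 = 0.322.
q = √0.322 = 0.568 m²/s.
V₁ = q/y₁ = 0.568/0.0935 = 6.07 m/s.

V₁ = 6.07 m/s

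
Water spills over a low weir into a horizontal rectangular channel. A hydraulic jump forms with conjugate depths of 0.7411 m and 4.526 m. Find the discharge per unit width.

For a rectangular channel the momentum equation gives q² = ½·g·y₁·y₂·(y₁ + y₂) = ½×9.81×0.7411×4.526×5.267 = 86.66.
q = √86.66 = 9.309 m²/s.

q = 9.309 m²/s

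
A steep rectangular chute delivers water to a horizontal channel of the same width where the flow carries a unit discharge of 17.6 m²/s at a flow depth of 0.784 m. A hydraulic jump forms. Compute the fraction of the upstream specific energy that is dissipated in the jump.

V₁ = q/y₁ = 17.6/0.784 = 22.4 m/s. Fr₁ = V₁/√(g·y₁) = 22.4/√(9.81×0.784) = 8.09.
Bélanger equation: y₂/y₁ = ½[√(1 + 8Fr₁²) − 1] = ½[√525.2 − 1] = 11.0.
y₂ = 11.0 × 0.784 = 8.59 m.
E₁ = y₁ + V₁²/2g = 26.5 m. ΔE = (y₂ − y₁)³/(4y₁y₂) = 17.7 m. ΔE/E₁ = 17.7/26.5 = 0.667.

ΔE/E₁ = 0.667 (66.7%)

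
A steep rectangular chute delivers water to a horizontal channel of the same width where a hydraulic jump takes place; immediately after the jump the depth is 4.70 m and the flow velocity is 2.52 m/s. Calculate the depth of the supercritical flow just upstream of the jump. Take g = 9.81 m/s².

Fr₂ = V₂/√(g·y₂) = 2.52/√(9.81×4.70) = 0.371.
Since the conjugate-depth ratio holds either way, y₁/y₂ = ½[√(1 + 8Fr₂²) − 1] = ½[√2.102 − 1] = 0.225.
y₁ = 0.225 × 4.70 = 1.06 m.

y₁ = 1.06 m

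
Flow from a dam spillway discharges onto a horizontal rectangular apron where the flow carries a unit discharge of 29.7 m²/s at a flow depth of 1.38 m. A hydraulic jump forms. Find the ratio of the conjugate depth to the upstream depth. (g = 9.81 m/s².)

V₁ = q/y₁ = 29.7/1.38 = 21.5 m/s. Fr₁ = V₁/√(g·y₁) = 21.5/√(9.81×1.38) = 5.85.
Conjugate-depth relation: y₂/y₁ = ½[√(1 + 8Fr₁²) − 1] = ½[√274.7 − 1] = 7.79.

y₂/y₁ = 7.79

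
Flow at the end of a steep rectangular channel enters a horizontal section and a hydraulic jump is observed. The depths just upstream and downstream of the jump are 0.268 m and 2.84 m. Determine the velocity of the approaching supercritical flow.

For a rectangular channel the momentum equation gives q² = ½·g·y₁·y₂·(y₁ + y₂) = ½×9.81×0.268×2.84×3.11 = 11.6.
q = √11.6 = 3.41 m²/s.
V₁ = q/y₁ = 3.41/0.268 = 12.7 m/s.

V₁ = 12.7 m/s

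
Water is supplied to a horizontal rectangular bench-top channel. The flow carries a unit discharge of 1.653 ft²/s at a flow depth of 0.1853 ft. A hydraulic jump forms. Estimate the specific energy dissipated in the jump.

V₁ = q/y₁ = 1.653/0.1853 = 8.921 ft/s. Fr₁ = V₁/√(g·y₁) = 8.921/√(32.2×0.1853) = 3.652.
Sequent-depth ratio: y₂/y₁ = ½[√(1 + 8Fr₁²) − 1] = ½[√107.70 − 1] = 4.689.
y₂ = 4.689 × 0.1853 = 0.8688 ft.
V₂ = q/y₂ = 1.653/0.8688 = 1.903 ft/s. E₁ = y₁ + V₁²/2g = 1.421 ft; E₂ = y₂ + V₂²/2g = 0.9251 ft. ΔE = E₁ − E₂ = 0.4959 ft.

ΔE = 0.4959 ft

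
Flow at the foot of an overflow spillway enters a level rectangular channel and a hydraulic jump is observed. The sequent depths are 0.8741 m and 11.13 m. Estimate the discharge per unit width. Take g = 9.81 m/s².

For a rectangular channel the momentum equation gives q² = ½·g·y₁·y₂·(y₁ + y₂) = ½×9.81×0.8741×11.13×12.00 = 572.8.
q = √572.8 = 23.93 m²/s.

q = 23.93 m²/s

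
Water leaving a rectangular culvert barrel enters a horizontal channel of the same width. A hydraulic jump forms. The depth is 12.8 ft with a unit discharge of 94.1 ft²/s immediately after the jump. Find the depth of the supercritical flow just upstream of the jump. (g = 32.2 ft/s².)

V₂ = q/y₂ = 94.1/12.8 = 7.35 ft/s; Fr₂ = V₂/√(g·y₂) = 0.362.
Since the conjugate-depth ratio holds either way, y₁/y₂ = ½[√(1 + 8Fr₂²) − 1] = ½[√2.049 − 1] = 0.216.
y₁ = 0.216 × 12.8 = 2.76 ft.

y₁ = 2.76 ft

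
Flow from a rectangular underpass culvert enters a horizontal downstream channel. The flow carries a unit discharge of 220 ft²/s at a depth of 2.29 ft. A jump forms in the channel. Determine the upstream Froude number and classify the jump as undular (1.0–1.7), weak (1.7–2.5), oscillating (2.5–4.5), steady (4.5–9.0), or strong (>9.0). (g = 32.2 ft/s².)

V₁ = q/y₁ = 220/2.29 = 96.1 ft/s. Fr₁ = V₁/√(g·y₁) = 96.1/√(32.2×2.29) = 11.2.
Fr₁ = 11.2 lies in the strong range.

Fr₁ = 11.2; strong jump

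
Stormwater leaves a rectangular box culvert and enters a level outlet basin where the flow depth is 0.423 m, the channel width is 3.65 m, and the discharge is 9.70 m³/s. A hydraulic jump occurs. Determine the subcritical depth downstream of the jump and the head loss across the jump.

q = Q/b = 9.70/3.65 = 2.66 m²/s; V₁ = q/y₁ = 6.28 m/s. Fr₁ = V₁/√(g·y₁) = 3.08.
From the momentum equation for a rectangular channel, y₂/y₁ = ½[√(1 + 8Fr₁²) − 1] = ½[√77.10 − 1] = 3.89.
y₂ = 3.89 × 0.423 = 1.65 m.
Head loss: ΔE = (y₂ − y₁)³/(4y₁y₂) = (1.65 − 0.423)³/(4×0.423×1.65) = 1.83/2.78 = 0.656 m.

y₂ = 1.65 m; ΔE = 0.656 m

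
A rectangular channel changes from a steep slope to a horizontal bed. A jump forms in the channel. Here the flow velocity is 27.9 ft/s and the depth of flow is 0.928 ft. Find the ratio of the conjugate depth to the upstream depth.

y₂/y₁ = 6.74

Fr₁ = V₁/√(g·y₁) = 27.9/√(32.2×0.928) = 5.10.
Bélanger equation: y₂/y₁ = ½[√(1 + 8Fr₁²) − 1] = ½[√209.4 − 1] = 6.74.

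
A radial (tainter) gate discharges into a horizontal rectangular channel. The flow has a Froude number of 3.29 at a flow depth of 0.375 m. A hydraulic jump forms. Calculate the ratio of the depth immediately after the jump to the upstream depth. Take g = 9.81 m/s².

Fr₁ = 3.29 (given).
By Bélanger, y₂/y₁ = ½[√(1 + 8Fr₁²) − 1] = ½[√87.59 − 1] = 4.18.

y₂/y₁ = 4.18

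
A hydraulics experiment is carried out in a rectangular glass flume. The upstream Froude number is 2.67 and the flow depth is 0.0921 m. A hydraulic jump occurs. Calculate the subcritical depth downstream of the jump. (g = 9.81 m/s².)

y₂ = 0.305 m

Fr₁ = 2.67 (given).
Conjugate-depth relation: y₂/y₁ = ½[√(1 + 8Fr₁²) − 1] = ½[√58.03 − 1] = 3.31.
y₂ = 3.31 × 0.0921 = 0.305 m.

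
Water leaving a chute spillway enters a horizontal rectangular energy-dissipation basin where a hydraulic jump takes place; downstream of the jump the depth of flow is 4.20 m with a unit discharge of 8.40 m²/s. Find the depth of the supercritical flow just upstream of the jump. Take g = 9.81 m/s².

V₂ = q/y₂ = 8.40/4.20 = 2.00 m/s; Fr₂ = V₂/√(g·y₂) = 0.312.
From the momentum equation (using Fr₂), y₁/y₂ = ½[√(1 + 8Fr₂²) − 1] = ½[√1.777 − 1] = 0.166.
y₁ = 0.166 × 4.20 = 0.699 m.

y₁ = 0.699 m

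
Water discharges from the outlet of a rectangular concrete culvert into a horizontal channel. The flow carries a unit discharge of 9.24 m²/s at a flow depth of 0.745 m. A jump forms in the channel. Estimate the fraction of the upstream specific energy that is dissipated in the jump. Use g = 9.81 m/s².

ΔE/E₁ = 0.453 (45.3%)

V₁ = q/y₁ = 9.24/0.745 = 12.4 m/s. Fr₁ = V₁/√(g·y₁) = 12.4/√(9.81×0.745) = 4.59.
Conjugate-depth relation: y₂/y₁ = ½[√(1 + 8Fr₁²) − 1] = ½[√169.4 − 1] = 6.01.
y₂ = 6.01 × 0.745 = 4.48 m.
E₁ = y₁ + V₁²/2g = 8.59 m. ΔE = (y₂ − y₁)³/(4y₁y₂) = 3.89 m. ΔE/E₁ = 3.89/8.59 = 0.453.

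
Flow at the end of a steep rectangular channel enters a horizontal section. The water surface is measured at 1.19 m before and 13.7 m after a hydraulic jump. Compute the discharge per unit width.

For a rectangular channel the momentum equation gives q² = ½·g·y₁·y₂·(y₁ + y₂) = ½×9.81×1.19×13.7×14.9 = 1191.
q = √1191 = 34.5 m²/s.

q = 34.5 m²/s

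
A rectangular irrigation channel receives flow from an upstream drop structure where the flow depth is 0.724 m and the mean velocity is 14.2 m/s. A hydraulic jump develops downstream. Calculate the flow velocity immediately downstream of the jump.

Fr₁ = V₁/√(g·y₁) = 14.2/√(9.81×0.724) = 5.33.
By Bélanger, y₂/y₁ = ½[√(1 + 8Fr₁²) − 1] = ½[√228.1 − 1] = 7.05.
y₂ = 7.05 × 0.724 = 5.11 m.
q = V₁·y₁ = 14.2 × 0.724 = 10.3 m²/s.
V₂ = q/y₂ = 10.3/5.11 = 2.01 m/s.

V₂ = 2.01 m/s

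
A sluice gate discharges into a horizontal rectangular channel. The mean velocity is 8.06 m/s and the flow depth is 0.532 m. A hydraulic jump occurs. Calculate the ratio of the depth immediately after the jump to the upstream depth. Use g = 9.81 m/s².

y₂/y₁ = 4.51

Fr₁ = V₁/√(g·y₁) = 8.06/√(9.81×0.532) = 3.53.
By Bélanger, y₂/y₁ = ½[√(1 + 8Fr₁²) − 1] = ½[√100.6 − 1] = 4.51.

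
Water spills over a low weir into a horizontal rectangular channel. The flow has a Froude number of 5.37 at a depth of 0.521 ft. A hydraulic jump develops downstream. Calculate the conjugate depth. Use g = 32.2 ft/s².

Fr₁ = 5.37 (given).
Conjugate-depth relation: y₂/y₁ = ½[√(1 + 8Fr₁²) − 1] = ½[√231.7 − 1] = 7.11.
y₂ = 7.11 × 0.521 = 3.70 ft.

y₂ = 3.70 ft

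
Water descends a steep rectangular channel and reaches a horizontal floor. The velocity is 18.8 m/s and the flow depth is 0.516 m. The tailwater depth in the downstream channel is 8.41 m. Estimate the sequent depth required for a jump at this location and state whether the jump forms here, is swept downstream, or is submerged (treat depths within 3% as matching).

Fr₁ = V₁/√(g·y₁) = 18.8/√(9.81×0.516) = 8.36.
From the momentum equation for a rectangular channel, y₂/y₁ = ½[√(1 + 8Fr₁²) − 1] = ½[√559.6 − 1] = 11.3.
y₂ = 11.3 × 0.516 = 5.85 m.
Tailwater y_tw = 8.41 m: y_tw > y₂, so the jump is submerged.

y₂ = 5.85 m; the jump is submerged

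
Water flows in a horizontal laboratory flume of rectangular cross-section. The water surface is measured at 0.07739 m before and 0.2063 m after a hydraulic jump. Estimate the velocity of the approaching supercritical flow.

For a rectangular channel the momentum equation gives q² = ½·g·y₁·y₂·(y₁ + y₂) = ½×9.81×0.07739×0.2063×0.2837 = 0.02222.
q = √0.02222 = 0.1491 m²/s.
V₁ = q/y₁ = 0.1491/0.07739 = 1.926 m/s.

V₁ = 1.926 m/s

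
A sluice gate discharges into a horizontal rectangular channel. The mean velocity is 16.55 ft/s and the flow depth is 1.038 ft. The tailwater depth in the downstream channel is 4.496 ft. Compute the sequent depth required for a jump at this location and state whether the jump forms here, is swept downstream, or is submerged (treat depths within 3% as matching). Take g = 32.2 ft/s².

y₂ = 3.715 ft; the jump is submerged

Fr₁ = V₁/√(g·y₁) = 16.55/√(32.2×1.038) = 2.863.
From the momentum equation for a rectangular channel, y₂/y₁ = ½[√(1 + 8Fr₁²) − 1] = ½[√66.559 − 1] = 3.579.
y₂ = 3.579 × 1.038 = 3.715 ft.
Tailwater y_tw = 4.496 ft: y_tw > y₂, so the jump is submerged.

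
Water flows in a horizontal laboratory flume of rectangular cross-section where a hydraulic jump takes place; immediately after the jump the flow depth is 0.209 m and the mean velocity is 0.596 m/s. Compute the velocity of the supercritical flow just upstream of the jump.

V₁ = 2.19 m/s

Fr₂ = V₂/√(g·y₂) = 0.596/√(9.81×0.209) = 0.416.
From the momentum equation (using Fr₂), y₁/y₂ = ½[√(1 + 8Fr₂²) − 1] = ½[√2.386 − 1] = 0.272.
y₁ = 0.272 × 0.209 = 0.0569 m.
V₁ = q/y₁ = 0.125/0.0569 = 2.19 m/s.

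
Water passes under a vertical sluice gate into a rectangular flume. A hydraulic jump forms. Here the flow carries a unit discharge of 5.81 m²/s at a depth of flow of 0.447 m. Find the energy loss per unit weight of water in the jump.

V₁ = q/y₁ = 5.81/0.447 = 13.0 m/s. Fr₁ = V₁/√(g·y₁) = 13.0/√(9.81×0.447) = 6.21.
By Bélanger, y₂/y₁ = ½[√(1 + 8Fr₁²) − 1] = ½[√309.2 − 1] = 8.29.
y₂ = 8.29 × 0.447 = 3.71 m.
Head loss: ΔE = (y₂ − y₁)³/(4y₁y₂) = (3.71 − 0.447)³/(4×0.447×3.71) = 34.6/6.63 = 5.23 m.

ΔE = 5.23 m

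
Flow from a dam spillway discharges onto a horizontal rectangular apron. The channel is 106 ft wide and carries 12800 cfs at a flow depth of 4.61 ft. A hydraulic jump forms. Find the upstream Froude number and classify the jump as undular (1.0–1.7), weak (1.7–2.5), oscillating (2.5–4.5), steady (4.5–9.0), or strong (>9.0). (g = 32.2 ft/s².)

q = Q/b = 12800/106 = 121 ft²/s; V₁ = q/y₁ = 26.2 ft/s. Fr₁ = V₁/√(g·y₁) = 2.15.
Fr₁ = 2.15 lies in the weak range.

Fr₁ = 2.15; weak jump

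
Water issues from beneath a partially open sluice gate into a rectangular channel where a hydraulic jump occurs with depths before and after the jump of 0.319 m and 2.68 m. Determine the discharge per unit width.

q = 3.55 m²/s

For a rectangular channel the momentum equation gives q² = ½·g·y₁·y₂·(y₁ + y₂) = ½×9.81×0.319×2.68×3.00 = 12.6.
q = √12.6 = 3.55 m²/s.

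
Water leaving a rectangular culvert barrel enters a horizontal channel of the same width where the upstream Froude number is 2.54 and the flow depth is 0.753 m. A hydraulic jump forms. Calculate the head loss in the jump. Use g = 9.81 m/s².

Fr₁ = 2.54 (given).
Conjugate-depth relation: y₂/y₁ = ½[√(1 + 8Fr₁²) − 1] = ½[√52.61 − 1] = 3.13.
y₂ = 3.13 × 0.753 = 2.35 m.
V₁ = Fr₁·√(g·y₁) = 2.54×√(9.81×0.753) = 6.90 m/s; q = V₁·y₁ = 5.20 m²/s. V₂ = q/y₂ = 5.20/2.35 = 2.21 m/s. E₁ = y₁ + V₁²/2g = 3.18 m; E₂ = y₂ + V₂²/2g = 2.60 m. ΔE = E₁ − E₂ = 0.579 m.

ΔE = 0.579 m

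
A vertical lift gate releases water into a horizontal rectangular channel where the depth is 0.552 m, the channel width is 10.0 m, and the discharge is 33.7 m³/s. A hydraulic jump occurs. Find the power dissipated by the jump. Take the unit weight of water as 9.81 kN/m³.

q = Q/b = 33.7/10.0 = 3.37 m²/s; V₁ = q/y₁ = 6.11 m/s. Fr₁ = V₁/√(g·y₁) = 2.62.
Bélanger equation: y₂/y₁ = ½[√(1 + 8Fr₁²) − 1] = ½[√56.06 − 1] = 3.24.
y₂ = 3.24 × 0.552 = 1.79 m.
V₂ = q/y₂ = 3.37/1.79 = 1.88 m/s. E₁ = y₁ + V₁²/2g = 2.45 m; E₂ = y₂ + V₂²/2g = 1.97 m. ΔE = E₁ − E₂ = 0.481 m.
P = γ·Q·ΔE = 9.81 × 33.7 × 0.481 = 159 kW.

P = 159 kW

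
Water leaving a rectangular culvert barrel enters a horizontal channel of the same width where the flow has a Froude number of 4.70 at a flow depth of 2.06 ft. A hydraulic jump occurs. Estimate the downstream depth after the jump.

y₂ = 12.7 ft

Fr₁ = 4.70 (given).
By Bélanger, y₂/y₁ = ½[√(1 + 8Fr₁²) − 1] = ½[√177.7 − 1] = 6.17.
y₂ = 6.17 × 2.06 = 12.7 ft.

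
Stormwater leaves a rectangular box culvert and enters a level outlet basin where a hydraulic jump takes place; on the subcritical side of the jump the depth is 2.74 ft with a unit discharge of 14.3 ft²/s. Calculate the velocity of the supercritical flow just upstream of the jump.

V₁ = 12.1 ft/s

V₂ = q/y₂ = 14.3/2.74 = 5.22 ft/s; Fr₂ = V₂/√(g·y₂) = 0.556.
From the momentum equation (using Fr₂), y₁/y₂ = ½[√(1 + 8Fr₂²) − 1] = ½[√3.470 − 1] = 0.431.
y₁ = 0.431 × 2.74 = 1.18 ft.
V₁ = q/y₁ = 14.3/1.18 = 12.1 ft/s.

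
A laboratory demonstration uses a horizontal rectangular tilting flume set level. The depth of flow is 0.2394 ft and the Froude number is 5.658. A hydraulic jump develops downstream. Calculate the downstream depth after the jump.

Fr₁ = 5.658 (given).
By Bélanger, y₂/y₁ = ½[√(1 + 8Fr₁²) − 1] = ½[√257.10 − 1] = 7.517.
y₂ = 7.517 × 0.2394 = 1.800 ft.

y₂ = 1.800 ft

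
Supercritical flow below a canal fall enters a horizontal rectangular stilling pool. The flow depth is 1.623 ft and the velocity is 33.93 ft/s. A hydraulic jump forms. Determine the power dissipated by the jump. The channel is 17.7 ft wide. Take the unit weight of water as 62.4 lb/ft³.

Fr₁ = V₁/√(g·y₁) = 33.93/√(32.2×1.623) = 4.693.
From the momentum equation for a rectangular channel, y₂/y₁ = ½[√(1 + 8Fr₁²) − 1] = ½[√177.23 − 1] = 6.156.
y₂ = 6.156 × 1.623 = 9.992 ft.
Head loss: ΔE = (y₂ − y₁)³/(4y₁y₂) = (9.992 − 1.623)³/(4×1.623×9.992) = 586.1/64.87 = 9.036 ft.
q = V₁·y₁ = 33.93 × 1.623 = 55.07 ft²/s. Q = q·b = 55.07 × 17.7 = 974.7 cfs. P = γ·Q·ΔE/550 = 62.4 × 974.7 × 9.036 / 550 = 999.2 hp.

P = 999.2 hp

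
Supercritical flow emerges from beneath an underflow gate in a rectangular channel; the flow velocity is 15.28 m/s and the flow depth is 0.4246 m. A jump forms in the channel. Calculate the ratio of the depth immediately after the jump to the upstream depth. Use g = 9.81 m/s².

Fr₁ = V₁/√(g·y₁) = 15.28/√(9.81×0.4246) = 7.487.
Bélanger equation: y₂/y₁ = ½[√(1 + 8Fr₁²) − 1] = ½[√449.42 − 1] = 10.10.

y₂/y₁ = 10.10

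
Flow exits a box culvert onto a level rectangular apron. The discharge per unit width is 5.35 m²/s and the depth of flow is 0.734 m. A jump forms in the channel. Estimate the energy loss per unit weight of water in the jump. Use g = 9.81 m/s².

V₁ = q/y₁ = 5.35/0.734 = 7.29 m/s. Fr₁ = V₁/√(g·y₁) = 7.29/√(9.81×0.734) = 2.72.
Conjugate-depth relation: y₂/y₁ = ½[√(1 + 8Fr₁²) − 1] = ½[√60.03 − 1] = 3.37.
y₂ = 3.37 × 0.734 = 2.48 m.
V₂ = q/y₂ = 5.35/2.48 = 2.16 m/s. E₁ = y₁ + V₁²/2g = 3.44 m; E₂ = y₂ + V₂²/2g = 2.71 m. ΔE = E₁ − E₂ = 0.728 m.

ΔE = 0.728 m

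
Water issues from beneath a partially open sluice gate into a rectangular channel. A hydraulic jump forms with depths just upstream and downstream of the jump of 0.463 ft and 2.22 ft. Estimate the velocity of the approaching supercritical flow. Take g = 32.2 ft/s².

V₁ = 14.4 ft/s

For a rectangular channel the momentum equation gives q² = ½·g·y₁·y₂·(y₁ + y₂) = ½×32.2×0.463×2.22×2.68 = 44.4.
q = √44.4 = 6.66 ft²/s.
V₁ = q/y₁ = 6.66/0.463 = 14.4 ft/s.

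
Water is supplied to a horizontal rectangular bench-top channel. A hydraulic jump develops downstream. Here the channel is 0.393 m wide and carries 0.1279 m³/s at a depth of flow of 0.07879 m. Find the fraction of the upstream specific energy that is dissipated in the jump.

ΔE/E₁ = 0.464 (46.4%)

q = Q/b = 0.1279/0.393 = 0.3254 m²/s; V₁ = q/y₁ = 4.131 m/s. Fr₁ = V₁/√(g·y₁) = 4.698.
By Bélanger, y₂/y₁ = ½[√(1 + 8Fr₁²) − 1] = ½[√177.59 − 1] = 6.163.
y₂ = 6.163 × 0.07879 = 0.4856 m.
E₁ = y₁ + V₁²/2g = 0.9484 m. ΔE = (y₂ − y₁)³/(4y₁y₂) = 0.4399 m. ΔE/E₁ = 0.4399/0.9484 = 0.464.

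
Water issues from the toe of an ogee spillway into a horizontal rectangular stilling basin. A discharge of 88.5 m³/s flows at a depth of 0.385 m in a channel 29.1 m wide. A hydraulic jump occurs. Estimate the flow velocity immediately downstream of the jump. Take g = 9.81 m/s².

q = Q/b = 88.5/29.1 = 3.04 m²/s; V₁ = q/y₁ = 7.90 m/s. Fr₁ = V₁/√(g·y₁) = 4.06.
Sequent-depth ratio: y₂/y₁ = ½[√(1 + 8Fr₁²) − 1] = ½[√133.2 − 1] = 5.27.
y₂ = 5.27 × 0.385 = 2.03 m.
V₂ = q/y₂ = 3.04/2.03 = 1.50 m/s.

V₂ = 1.50 m/s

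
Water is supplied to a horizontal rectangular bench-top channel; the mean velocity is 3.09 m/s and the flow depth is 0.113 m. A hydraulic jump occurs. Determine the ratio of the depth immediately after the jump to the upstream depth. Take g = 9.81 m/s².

Fr₁ = V₁/√(g·y₁) = 3.09/√(9.81×0.113) = 2.93.
By Bélanger, y₂/y₁ = ½[√(1 + 8Fr₁²) − 1] = ½[√69.91 − 1] = 3.68.

y₂/y₁ = 3.68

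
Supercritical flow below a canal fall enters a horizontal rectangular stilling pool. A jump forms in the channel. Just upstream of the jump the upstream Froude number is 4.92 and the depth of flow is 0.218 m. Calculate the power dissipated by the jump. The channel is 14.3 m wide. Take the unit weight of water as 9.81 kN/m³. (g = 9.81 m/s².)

Fr₁ = 4.92 (given).
Conjugate-depth relation: y₂/y₁ = ½[√(1 + 8Fr₁²) − 1] = ½[√194.7 − 1] = 6.48.
y₂ = 6.48 × 0.218 = 1.41 m.
V₁ = Fr₁·√(g·y₁) = 4.92×√(9.81×0.218) = 7.19 m/s; q = V₁·y₁ = 1.57 m²/s. V₂ = q/y₂ = 1.57/1.41 = 1.11 m/s. E₁ = y₁ + V₁²/2g = 2.86 m; E₂ = y₂ + V₂²/2g = 1.47 m. ΔE = E₁ − E₂ = 1.38 m.
Q = q·b = 1.57 × 14.3 = 22.4 m³/s. P = γ·Q·ΔE = 9.81 × 22.4 × 1.38 = 304 kW.

P = 304 kW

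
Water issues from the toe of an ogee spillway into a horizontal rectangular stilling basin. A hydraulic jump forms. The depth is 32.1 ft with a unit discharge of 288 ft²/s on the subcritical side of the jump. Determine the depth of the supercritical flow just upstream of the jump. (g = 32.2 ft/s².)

V₂ = q/y₂ = 288/32.1 = 8.97 ft/s; Fr₂ = V₂/√(g·y₂) = 0.279.
Since the conjugate-depth ratio holds either way, y₁/y₂ = ½[√(1 + 8Fr₂²) − 1] = ½[√1.623 − 1] = 0.137.
y₁ = 0.137 × 32.1 = 4.40 ft.

y₁ = 4.40 ft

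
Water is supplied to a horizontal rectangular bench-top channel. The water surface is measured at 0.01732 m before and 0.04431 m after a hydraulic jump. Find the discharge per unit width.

For a rectangular channel the momentum equation gives q² = ½·g·y₁·y₂·(y₁ + y₂) = ½×9.81×0.01732×0.04431×0.06163 = 0.0002320.
q = √0.0002320 = 0.01523 m²/s.

q = 0.01523 m²/s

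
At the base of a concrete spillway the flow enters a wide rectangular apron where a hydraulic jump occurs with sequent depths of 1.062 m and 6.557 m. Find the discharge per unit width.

For a rectangular channel the momentum equation gives q² = ½·g·y₁·y₂·(y₁ + y₂) = ½×9.81×1.062×6.557×7.619 = 260.2.
q = √260.2 = 16.13 m²/s.

q = 16.13 m²/s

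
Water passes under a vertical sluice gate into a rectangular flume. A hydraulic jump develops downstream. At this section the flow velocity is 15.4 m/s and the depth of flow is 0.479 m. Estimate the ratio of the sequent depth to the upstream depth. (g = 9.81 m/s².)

Fr₁ = V₁/√(g·y₁) = 15.4/√(9.81×0.479) = 7.10.
Conjugate-depth relation: y₂/y₁ = ½[√(1 + 8Fr₁²) − 1] = ½[√404.8 − 1] = 9.56.

y₂/y₁ = 9.56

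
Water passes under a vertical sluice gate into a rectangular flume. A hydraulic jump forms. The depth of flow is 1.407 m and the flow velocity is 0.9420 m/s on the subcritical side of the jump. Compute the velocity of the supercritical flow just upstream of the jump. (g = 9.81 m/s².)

V₁ = 8.171 m/s

Fr₂ = V₂/√(g·y₂) = 0.9420/√(9.81×1.407) = 0.2536.
Applying the sequent-depth relation in reverse, y₁/y₂ = ½[√(1 + 8Fr₂²) − 1] = ½[√1.5143 − 1] = 0.1153.
y₁ = 0.1153 × 1.407 = 0.1622 m.
V₁ = q/y₁ = 1.325/0.1622 = 8.171 m/s.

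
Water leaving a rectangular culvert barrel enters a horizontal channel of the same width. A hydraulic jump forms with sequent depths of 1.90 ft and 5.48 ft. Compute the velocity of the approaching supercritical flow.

V₁ = 18.5 ft/s

For a rectangular channel the momentum equation gives q² = ½·g·y₁·y₂·(y₁ + y₂) = ½×32.2×1.90×5.48×7.38 = 1237.
q = √1237 = 35.2 ft²/s.
V₁ = q/y₁ = 35.2/1.90 = 18.5 ft/s.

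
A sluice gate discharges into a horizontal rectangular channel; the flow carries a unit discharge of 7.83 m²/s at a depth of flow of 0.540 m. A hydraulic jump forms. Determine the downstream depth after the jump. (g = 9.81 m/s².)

y₂ = 4.55 m

V₁ = q/y₁ = 7.83/0.540 = 14.5 m/s. Fr₁ = V₁/√(g·y₁) = 14.5/√(9.81×0.540) = 6.30.
From the momentum equation for a rectangular channel, y₂/y₁ = ½[√(1 + 8Fr₁²) − 1] = ½[√318.5 − 1] = 8.42.
y₂ = 8.42 × 0.540 = 4.55 m.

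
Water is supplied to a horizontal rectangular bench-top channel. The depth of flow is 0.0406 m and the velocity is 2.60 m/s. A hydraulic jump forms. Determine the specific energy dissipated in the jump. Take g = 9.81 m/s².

Fr₁ = V₁/√(g·y₁) = 2.60/√(9.81×0.0406) = 4.12.
By Bélanger, y₂/y₁ = ½[√(1 + 8Fr₁²) − 1] = ½[√136.8 − 1] = 5.35.
y₂ = 5.35 × 0.0406 = 0.217 m.
q = V₁·y₁ = 2.60 × 0.0406 = 0.106 m²/s. V₂ = q/y₂ = 0.106/0.217 = 0.486 m/s. E₁ = y₁ + V₁²/2g = 0.385 m; E₂ = y₂ + V₂²/2g = 0.229 m. ΔE = E₁ − E₂ = 0.156 m.

ΔE = 0.156 m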